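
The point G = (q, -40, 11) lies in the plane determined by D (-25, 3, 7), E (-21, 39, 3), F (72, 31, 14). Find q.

-37

A normal to the plane is n = DE × DF = (364, -416, -3380).
G lies in the plane iff n · DG = 0.
This gives (364)q + (13468) = 0, so q = -37.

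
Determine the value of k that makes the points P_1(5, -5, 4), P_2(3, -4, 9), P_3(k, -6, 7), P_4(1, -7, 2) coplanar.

Normal to plane P_1P_2P_4: n = (8, -24, 8); plane equation n·P = 192.
Requiring n·P_3 = 192: (8)k + (200) = 192.
So k = -1.

-1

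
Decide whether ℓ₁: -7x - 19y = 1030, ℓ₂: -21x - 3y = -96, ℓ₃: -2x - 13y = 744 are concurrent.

No

Lines aᵢx + bᵢy = cᵢ with pairwise distinct directions are concurrent exactly when det[aᵢ bᵢ cᵢ] = 0.
Here the determinant is -1134.
Nonzero, so no common point exists.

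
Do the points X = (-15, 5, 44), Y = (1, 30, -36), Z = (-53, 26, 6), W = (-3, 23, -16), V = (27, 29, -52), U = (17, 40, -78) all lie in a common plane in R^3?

No

The plane through X, Y, Z has normal n = XY × XZ = (730, 3648, 1286) and equation n·P = 63874.
Checking the remaining points: n·W = 61138, n·V = 58630, n·U = 58022.
Since n·W = 61138 ≠ 63874, W is off the plane and the points are not all coplanar.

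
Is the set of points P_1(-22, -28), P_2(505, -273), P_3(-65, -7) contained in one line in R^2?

P_1P_2 = (527, -245), P_1P_3 = (-43, 21).
det[P_1P_2; P_1P_3] = (527)(21) − (-245)(-43) = 532.
The determinant is nonzero, so they are not collinear.

No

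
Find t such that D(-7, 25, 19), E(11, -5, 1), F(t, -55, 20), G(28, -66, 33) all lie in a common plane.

27

Normal to plane DEG: n = (-2058, -882, -588); plane equation n·P = -18816.
Requiring n·F = -18816: (-2058)t + (36750) = -18816.
So t = 27.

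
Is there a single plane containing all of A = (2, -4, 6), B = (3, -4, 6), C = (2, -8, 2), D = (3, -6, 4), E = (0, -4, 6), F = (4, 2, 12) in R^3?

Yes

The plane through A, B, C has normal n = AB × AC = (0, 4, -4) and equation n·P = -40.
Checking the remaining points: n·D = -40, n·E = -40, n·F = -40.
All equal -40, so all 6 points lie in one plane.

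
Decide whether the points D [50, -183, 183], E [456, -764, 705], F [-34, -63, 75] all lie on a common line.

DE = (406, -581, 522), DF = (-84, 120, -108).
Comparing components 2 and 3: (-581)(-108) − (522)(120) = 108 ≠ 0, so DE and DF are not parallel and the points are not collinear.

No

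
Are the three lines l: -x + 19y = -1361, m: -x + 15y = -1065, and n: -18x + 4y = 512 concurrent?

No

Intersecting l and m: solving the 2×2 system gives (x, y) = (-45, -74).
Substitute into n: (-18)(-45) + (4)(-74) = 514.
But n requires 512 ≠ 514, so the three lines have no common point.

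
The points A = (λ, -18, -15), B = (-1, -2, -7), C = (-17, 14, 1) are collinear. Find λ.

15

Collinearity requires AB × AC = 0; each component is linear in λ.
The y-component gives (8)λ + (-120) = 0, so λ = 15.
The remaining components then also vanish.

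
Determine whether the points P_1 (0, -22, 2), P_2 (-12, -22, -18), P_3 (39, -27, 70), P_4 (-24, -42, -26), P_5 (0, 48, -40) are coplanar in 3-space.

Yes

The plane through P_1, P_2, P_3 has normal n = P_1P_2 × P_1P_3 = (-100, 36, 60) and equation n·P = -672.
Checking the remaining points: n·P_4 = -672, n·P_5 = -672.
All equal -672, so all 5 points lie in one plane.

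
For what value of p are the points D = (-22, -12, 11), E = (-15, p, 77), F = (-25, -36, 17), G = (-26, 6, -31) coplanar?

-36

Coplanarity ⇔ det[DE; DF; DG] = 0.
Expanding, this is linear in p: (-150)p + (-5400) = 0.
So p = -36.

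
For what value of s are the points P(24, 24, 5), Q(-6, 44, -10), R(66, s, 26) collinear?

Direction PQ = (-30, 20, -15). From the x-coordinate of R, the parameter along the line is τ = (66 − 24)/(-30) = -7/5.
Then s = 24 + (-7/5)·(20) = -4.

-4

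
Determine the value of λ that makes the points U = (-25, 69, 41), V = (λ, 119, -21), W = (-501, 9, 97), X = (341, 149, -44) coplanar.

Normal to plane UWX: n = (620, -19964, -16120); plane equation n·P = -2053936.
Requiring n·V = -2053936: (620)λ + (-2037196) = -2053936.
So λ = -27.

-27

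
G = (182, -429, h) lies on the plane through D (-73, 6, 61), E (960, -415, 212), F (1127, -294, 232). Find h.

106

The plane through D, E, F has equation −26691x + 4557y + 195300z = 13889085.
Substituting G: (195300)h + (-6812715) = 13889085, so h = 106.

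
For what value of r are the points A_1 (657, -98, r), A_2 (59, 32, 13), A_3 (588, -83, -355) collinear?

-403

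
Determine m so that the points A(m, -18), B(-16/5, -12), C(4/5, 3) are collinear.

-24/5

The three points are collinear iff det[AB; AC] = 0.
This determinant is linear in m: (-15)m + (-72) = 0, so m = -24/5.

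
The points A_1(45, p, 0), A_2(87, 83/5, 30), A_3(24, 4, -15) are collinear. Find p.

41/5

Collinearity requires A_1A_2 × A_1A_3 = 0; each component is linear in p.
The x-component gives (45)p + (-369) = 0, so p = 41/5.
The remaining components then also vanish.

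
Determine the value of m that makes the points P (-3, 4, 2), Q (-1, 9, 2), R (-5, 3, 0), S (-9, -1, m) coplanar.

-3

Coplanarity ⇔ det[PQ; PR; PS] = 0.
Expanding, this is linear in m: (8)m + (24) = 0.
So m = -3.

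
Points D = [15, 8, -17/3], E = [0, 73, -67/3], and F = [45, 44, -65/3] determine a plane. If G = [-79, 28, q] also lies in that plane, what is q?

5

The plane through D, E, F has equation −440x − 740y − 2490z = 1590.
Substituting G: (-2490)q + (14040) = 1590, so q = 5.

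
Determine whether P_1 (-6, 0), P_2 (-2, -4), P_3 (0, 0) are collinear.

No

P_1P_2 = (4, -4), P_1P_3 = (6, 0).
Twice the signed area of △P_1P_2P_3 is (4)(0) − (-4)(6) = 24.
The area is nonzero, so the three points are not collinear.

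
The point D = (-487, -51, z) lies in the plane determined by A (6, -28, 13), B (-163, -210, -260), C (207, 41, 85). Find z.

Coplanarity requires AB · (AC × AD) = 0.
AB = (-169, -182, -273), AC = (201, 69, 72); the triple product is linear in z with coefficient 24921 and constant term -2168127.
Setting it to zero: z = 87.

87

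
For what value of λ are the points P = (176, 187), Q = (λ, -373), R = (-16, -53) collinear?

-272

The three points are collinear iff det[PQ; PR] = 0.
This determinant is linear in λ: (-240)λ + (-65280) = 0, so λ = -272.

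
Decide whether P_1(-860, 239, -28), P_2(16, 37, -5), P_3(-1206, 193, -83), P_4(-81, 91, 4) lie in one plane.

With P_1 as base: P_1P_2 = (876, -202, 23), P_1P_3 = (-346, -46, -55), P_1P_4 = (779, -148, 32).
P_1P_3 × P_1P_4 = (-9612, -31773, 87042).
P_1P_2 · (P_1P_3 × P_1P_4) = 0.
The scalar triple product vanishes, so the four points are coplanar.

Yes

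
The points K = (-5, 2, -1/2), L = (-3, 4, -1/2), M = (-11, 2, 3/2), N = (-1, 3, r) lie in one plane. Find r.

Normal to plane KLM: n = (4, -4, 12); plane equation n·P = -34.
Requiring n·N = -34: (12)r + (-16) = -34.
So r = -3/2.

-3/2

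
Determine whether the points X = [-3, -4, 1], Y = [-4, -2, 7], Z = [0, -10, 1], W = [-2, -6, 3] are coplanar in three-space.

Yes

The four points are coplanar iff the 3×3 determinant with rows XY, XZ, XW is zero.
Rows: (-1, 2, 6), (3, -6, 0), (1, -2, 2).
Expanding along the first row: (-1)(-12) − (2)(6) + (6)(0) = 0.
Zero determinant ⇒ coplanar.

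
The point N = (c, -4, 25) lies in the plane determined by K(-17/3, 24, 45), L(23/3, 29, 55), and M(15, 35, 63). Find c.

-7/3

The plane through K, L, M has equation −20x − (100/3)y + (130/3)z = 3790/3.
Substituting N: (-20)c + (3650/3) = 3790/3, so c = -7/3.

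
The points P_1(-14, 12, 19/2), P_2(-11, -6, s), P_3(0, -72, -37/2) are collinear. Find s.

7/2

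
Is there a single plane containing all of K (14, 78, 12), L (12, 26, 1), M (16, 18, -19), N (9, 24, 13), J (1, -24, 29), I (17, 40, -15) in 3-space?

The plane through K, L, M has normal n = KL × KM = (952, -84, 224) and equation n·P = 9464.
Checking the remaining points: n·N = 9464, n·J = 9464, n·I = 9464.
All equal 9464, so all 6 points lie in one plane.

Yes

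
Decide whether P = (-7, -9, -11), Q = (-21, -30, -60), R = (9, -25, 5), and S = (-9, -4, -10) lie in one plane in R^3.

The four points are coplanar iff the 3×3 determinant with rows PQ, PR, PS is zero.
Rows: (-14, -21, -49), (16, -16, 16), (-2, 5, 1).
Expanding along the first row: (-14)(-96) − (-21)(48) + (-49)(48) = 0.
Zero determinant ⇒ coplanar.

Yes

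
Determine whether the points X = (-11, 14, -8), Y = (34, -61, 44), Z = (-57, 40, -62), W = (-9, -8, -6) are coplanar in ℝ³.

Yes

The four points are coplanar iff the 3×3 determinant with rows XY, XZ, XW is zero.
Rows: (45, -75, 52), (-46, 26, -54), (2, -22, 2).
Expanding along the first row: (45)(-1136) − (-75)(16) + (52)(960) = 0.
Zero determinant ⇒ coplanar.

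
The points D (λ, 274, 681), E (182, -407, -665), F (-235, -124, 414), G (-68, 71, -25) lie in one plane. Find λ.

-341

Coplanarity ⇔ det[DE; DF; DG] = 0.
Expanding, this is linear in λ: (334642)λ + (114112922) = 0.
So λ = -341.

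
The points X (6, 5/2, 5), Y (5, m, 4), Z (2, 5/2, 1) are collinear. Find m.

5/2

Collinearity requires XY × XZ = 0; each component is linear in m.
The x-component gives (-4)m + (10) = 0, so m = 5/2.
The remaining components then also vanish.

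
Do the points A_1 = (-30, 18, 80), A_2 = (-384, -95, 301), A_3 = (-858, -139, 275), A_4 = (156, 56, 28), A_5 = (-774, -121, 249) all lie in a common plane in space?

Yes

The plane through A_1, A_2, A_3 has normal n = A_1A_2 × A_1A_3 = (12662, -113958, -37986) and equation n·P = -5469984.
Checking the remaining points: n·A_4 = -5469984, n·A_5 = -5469984.
All equal -5469984, so all 5 points lie in one plane.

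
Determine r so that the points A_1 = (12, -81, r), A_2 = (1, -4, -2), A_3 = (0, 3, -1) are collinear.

-13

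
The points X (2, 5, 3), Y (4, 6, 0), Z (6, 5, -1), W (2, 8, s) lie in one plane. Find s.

0

Normal to plane XYZ: n = (-4, -4, -4); plane equation n·P = -40.
Requiring n·W = -40: (-4)s + (-40) = -40.
So s = 0.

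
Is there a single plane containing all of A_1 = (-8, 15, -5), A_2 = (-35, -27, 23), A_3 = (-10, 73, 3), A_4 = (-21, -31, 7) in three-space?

No

The four points are coplanar iff the 3×3 determinant with rows A_1A_2, A_1A_3, A_1A_4 is zero.
Rows: (-27, -42, 28), (-2, 58, 8), (-13, -46, 12).
Expanding along the first row: (-27)(1064) − (-42)(80) + (28)(846) = -1680.
Nonzero ⇒ not coplanar.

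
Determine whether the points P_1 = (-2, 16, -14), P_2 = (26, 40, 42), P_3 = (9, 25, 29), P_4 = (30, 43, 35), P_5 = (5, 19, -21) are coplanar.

No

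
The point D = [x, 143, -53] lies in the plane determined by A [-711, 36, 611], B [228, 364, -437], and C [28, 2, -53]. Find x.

-56

The plane through A, B, C has equation −253424x − 150976y − 274318z = 7141030.
Substituting D: (-253424)x + (-7050714) = 7141030, so x = -56.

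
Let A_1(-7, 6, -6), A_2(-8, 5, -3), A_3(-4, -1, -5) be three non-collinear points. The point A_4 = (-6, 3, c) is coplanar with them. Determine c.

A normal to the plane is n = A_1A_2 × A_1A_3 = (20, 10, 10).
A_4 lies in the plane iff n · A_1A_4 = 0.
This gives (10)c + (50) = 0, so c = -5.

-5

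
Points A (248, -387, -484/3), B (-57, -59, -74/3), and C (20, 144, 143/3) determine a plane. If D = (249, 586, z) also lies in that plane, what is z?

The plane through A, B, C has equation −4018x + 32585y − 87171z = 456729.
Substituting D: (-87171)z + (18094328) = 456729, so z = 607/3.

607/3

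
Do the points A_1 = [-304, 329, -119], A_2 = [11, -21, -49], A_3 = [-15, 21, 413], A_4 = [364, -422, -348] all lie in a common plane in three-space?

A normal to the plane through A_1, A_2, A_3 is n = A_1A_2 × A_1A_3 = (-164640, -147350, 4130).
The plane has equation n·P = 1080940. For A_4: n·A_4 = 815500.
815500 ≠ 1080940, so A_4 is off the plane.

No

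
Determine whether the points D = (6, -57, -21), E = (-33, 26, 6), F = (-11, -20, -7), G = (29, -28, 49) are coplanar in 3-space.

No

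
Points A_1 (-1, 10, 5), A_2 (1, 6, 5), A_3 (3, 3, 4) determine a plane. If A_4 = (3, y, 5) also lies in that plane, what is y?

2

The plane through A_1, A_2, A_3 has equation 4x + 2y + 2z = 26.
Substituting A_4: (2)y + (22) = 26, so y = 2.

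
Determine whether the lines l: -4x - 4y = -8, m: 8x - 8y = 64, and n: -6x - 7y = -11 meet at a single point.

No

Intersecting l and m: solving the 2×2 system gives (x, y) = (5, -3).
Substitute into n: (-6)(5) + (-7)(-3) = -9.
But n requires -11 ≠ -9, so the three lines have no common point.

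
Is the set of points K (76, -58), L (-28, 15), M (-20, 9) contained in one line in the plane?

No

KL = (-104, 73), KM = (-96, 67).
det[KL; KM] = (-104)(67) − (73)(-96) = 40.
The determinant is nonzero, so they are not collinear.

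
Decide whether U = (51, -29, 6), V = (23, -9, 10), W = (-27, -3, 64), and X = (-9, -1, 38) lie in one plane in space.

Yes

The four points are coplanar iff the 3×3 determinant with rows UV, UW, UX is zero.
Rows: (-28, 20, 4), (-78, 26, 58), (-60, 28, 32).
Expanding along the first row: (-28)(-792) − (20)(984) + (4)(-624) = 0.
Zero determinant ⇒ coplanar.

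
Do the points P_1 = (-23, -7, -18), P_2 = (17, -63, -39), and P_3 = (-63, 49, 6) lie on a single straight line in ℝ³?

P_1P_2 = (40, -56, -21), P_1P_3 = (-40, 56, 24).
P_1P_2 × P_1P_3 = (-168, -120, 0).
The cross product is nonzero, so the points do not lie on one line.

No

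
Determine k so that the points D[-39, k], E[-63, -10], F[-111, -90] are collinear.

30

The three points are collinear iff det[DE; DF] = 0.
This determinant is linear in k: (-48)k + (1440) = 0, so k = 30.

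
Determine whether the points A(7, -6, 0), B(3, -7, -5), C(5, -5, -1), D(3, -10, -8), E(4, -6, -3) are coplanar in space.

Yes

The plane through A, B, C has normal n = AB × AC = (6, 6, -6) and equation n·P = 6.
Checking the remaining points: n·D = 6, n·E = 6.
All equal 6, so all 5 points lie in one plane.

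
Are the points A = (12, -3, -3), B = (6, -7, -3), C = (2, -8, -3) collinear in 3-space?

No

AB = (-6, -4, 0), AC = (-10, -5, 0).
AB × AC = (0, 0, -10).
The cross product is nonzero, so the points do not lie on one line.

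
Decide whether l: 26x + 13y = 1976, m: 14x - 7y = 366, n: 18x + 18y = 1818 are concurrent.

No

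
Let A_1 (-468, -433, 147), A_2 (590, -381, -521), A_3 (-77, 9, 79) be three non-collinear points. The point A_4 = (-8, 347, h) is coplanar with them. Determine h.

177

The plane through A_1, A_2, A_3 has equation 291720x − 189244y + 447304z = 11171380.
Substituting A_4: (447304)h + (-68001428) = 11171380, so h = 177.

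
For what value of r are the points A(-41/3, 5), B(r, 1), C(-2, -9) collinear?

The three points are collinear iff det[AB; AC] = 0.
This determinant is linear in r: (-14)r + (-434/3) = 0, so r = -31/3.

-31/3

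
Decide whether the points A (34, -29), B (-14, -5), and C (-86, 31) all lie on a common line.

AB = (-48, 24), AC = (-120, 60).
det[AB; AC] = (-48)(60) − (24)(-120) = 0.
The determinant is zero, so the points are collinear.

Yes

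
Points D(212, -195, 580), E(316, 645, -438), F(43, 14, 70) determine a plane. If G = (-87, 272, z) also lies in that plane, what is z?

Coplanarity requires DE · (DF × DG) = 0.
DE = (104, 840, -1018), DF = (-169, 209, -510); the triple product is linear in z with coefficient 163696 and constant term 74645376.
Setting it to zero: z = -456.

-456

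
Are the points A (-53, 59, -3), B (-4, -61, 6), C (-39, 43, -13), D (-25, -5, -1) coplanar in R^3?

A normal to the plane through A, B, C is n = AB × AC = (1344, 616, 896).
The plane has equation n·P = -37576. For D: n·D = -37576.
Equal, so D lies in the plane and all four are coplanar.

Yes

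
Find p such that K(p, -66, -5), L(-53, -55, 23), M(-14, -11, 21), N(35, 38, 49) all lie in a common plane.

-68

The points are coplanar iff KL · (KM × KN) = 0.
Expanding, this is linear in p: (-1330)p + (-90440) = 0.
So p = -68.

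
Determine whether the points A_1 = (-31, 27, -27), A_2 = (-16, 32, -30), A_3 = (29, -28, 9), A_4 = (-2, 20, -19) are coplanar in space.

No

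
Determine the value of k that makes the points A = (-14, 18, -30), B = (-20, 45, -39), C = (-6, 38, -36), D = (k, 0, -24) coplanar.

Coplanarity ⇔ det[AB; AC; AD] = 0.
Expanding, this is linear in k: (18)k + (180) = 0.
So k = -10.

-10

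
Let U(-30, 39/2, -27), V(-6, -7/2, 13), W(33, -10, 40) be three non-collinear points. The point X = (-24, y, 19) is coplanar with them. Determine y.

Coplanarity requires UV · (UW × UX) = 0.
UV = (24, -23, 40), UW = (63, -59/2, 67); the triple product is linear in y with coefficient 912 and constant term 14136.
Setting it to zero: y = -31/2.

-31/2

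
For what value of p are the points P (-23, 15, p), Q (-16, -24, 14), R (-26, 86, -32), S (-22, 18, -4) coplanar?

-3

Coplanarity ⇔ det[PQ; PR; PS] = 0.
Expanding, this is linear in p: (-240)p + (-720) = 0.
So p = -3.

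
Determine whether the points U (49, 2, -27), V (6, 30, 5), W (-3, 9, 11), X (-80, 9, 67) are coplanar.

Yes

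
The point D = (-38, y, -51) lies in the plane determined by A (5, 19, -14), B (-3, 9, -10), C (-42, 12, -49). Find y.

17

Coplanarity requires AB · (AC × AD) = 0.
AB = (-8, -10, 4), AC = (-47, -7, -35); the triple product is linear in y with coefficient -468 and constant term 7956.
Setting it to zero: y = 17.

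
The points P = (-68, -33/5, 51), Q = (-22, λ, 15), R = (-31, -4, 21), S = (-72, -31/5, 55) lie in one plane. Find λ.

-11/5

Normal to plane PRS: n = (112/5, -28, 126/5); plane equation n·X = -266/5.
Requiring n·Q = -266/5: (-28)λ + (-574/5) = -266/5.
So λ = -11/5.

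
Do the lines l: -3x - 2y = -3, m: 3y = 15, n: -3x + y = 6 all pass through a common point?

No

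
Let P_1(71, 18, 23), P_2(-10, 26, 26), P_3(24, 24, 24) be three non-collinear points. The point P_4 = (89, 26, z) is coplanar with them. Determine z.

Coplanarity requires P_1P_2 · (P_1P_3 × P_1P_4) = 0.
P_1P_2 = (-81, 8, 3), P_1P_3 = (-47, 6, 1); the triple product is linear in z with coefficient -110 and constant term 1870.
Setting it to zero: z = 17.

17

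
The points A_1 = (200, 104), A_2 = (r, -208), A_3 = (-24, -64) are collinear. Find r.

-216

The three points are collinear iff det[A_1A_2; A_1A_3] = 0.
This determinant is linear in r: (-168)r + (-36288) = 0, so r = -216.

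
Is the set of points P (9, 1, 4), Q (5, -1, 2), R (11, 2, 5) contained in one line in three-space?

Yes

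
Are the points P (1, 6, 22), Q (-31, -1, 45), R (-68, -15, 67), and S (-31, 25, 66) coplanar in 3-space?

No

A normal to the plane through P, Q, R is n = PQ × PR = (168, -147, 189).
The plane has equation n·X = 3444. For S: n·S = 3591.
3591 ≠ 3444, so S is off the plane.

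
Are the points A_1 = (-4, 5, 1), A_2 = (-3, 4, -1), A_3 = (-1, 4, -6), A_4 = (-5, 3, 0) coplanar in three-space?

No

A normal to the plane through A_1, A_2, A_3 is n = A_1A_2 × A_1A_3 = (5, 1, 2).
The plane has equation n·P = -13. For A_4: n·A_4 = -22.
-22 ≠ -13, so A_4 is off the plane.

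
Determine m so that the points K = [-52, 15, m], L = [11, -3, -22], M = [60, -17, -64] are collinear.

Direction LM = (49, -14, -42). From the x-coordinate of K, the parameter along the line is τ = (-52 − 11)/49 = -9/7.
Then m = (-22) + (-9/7)·(-42) = 32.

32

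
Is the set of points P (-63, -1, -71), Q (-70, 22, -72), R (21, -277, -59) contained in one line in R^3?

PQ = (-7, 23, -1), PR = (84, -276, 12).
Each component of PR is -12 times the corresponding component of PQ, so PR = -12·PQ and the points are collinear.

Yes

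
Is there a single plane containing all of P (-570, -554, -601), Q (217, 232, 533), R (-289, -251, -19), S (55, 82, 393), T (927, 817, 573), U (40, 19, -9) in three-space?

The plane through P, Q, R has normal n = PQ × PR = (113850, -139380, 17595) and equation n·X = 1747425.
Checking the remaining points: n·S = 1747425, n·T = 1747425, n·U = 1747425.
All equal 1747425, so all 6 points lie in one plane.

Yes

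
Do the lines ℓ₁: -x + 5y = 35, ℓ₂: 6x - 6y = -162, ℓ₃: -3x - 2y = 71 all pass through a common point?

Yes

Lines aᵢx + bᵢy = cᵢ with pairwise distinct directions are concurrent exactly when det[aᵢ bᵢ cᵢ] = 0.
Here the determinant is 0.
It vanishes, so the lines are concurrent at (-25, 2).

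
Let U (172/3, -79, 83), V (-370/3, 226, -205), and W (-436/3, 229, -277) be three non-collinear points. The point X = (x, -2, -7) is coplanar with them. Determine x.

20/3

A normal to the plane is n = UV × UW = (-21096, -6672, 6168).
X lies in the plane iff n · UX = 0.
This gives (-21096)x + (140640) = 0, so x = 20/3.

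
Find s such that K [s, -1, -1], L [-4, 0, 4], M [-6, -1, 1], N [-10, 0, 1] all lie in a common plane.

-10

The points are coplanar iff KL · (KM × KN) = 0.
Expanding, this is linear in s: (-3)s + (-30) = 0.
So s = -10.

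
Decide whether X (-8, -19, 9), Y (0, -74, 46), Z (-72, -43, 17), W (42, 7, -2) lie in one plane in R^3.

Yes

A normal to the plane through X, Y, Z is n = XY × XZ = (448, -2432, -3712).
The plane has equation n·P = 9216. For W: n·W = 9216.
Equal, so W lies in the plane and all four are coplanar.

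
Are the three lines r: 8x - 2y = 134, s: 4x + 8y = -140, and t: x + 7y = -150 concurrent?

Yes

Lines aᵢx + bᵢy = cᵢ with pairwise distinct directions are concurrent exactly when det[aᵢ bᵢ cᵢ] = 0.
Here the determinant is 0.
It vanishes, so the lines are concurrent at (11, -23).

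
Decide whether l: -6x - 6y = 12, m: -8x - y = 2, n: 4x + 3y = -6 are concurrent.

Yes

Intersecting l and m: solving the 2×2 system gives (x, y) = (0, -2).
Substitute into n: (4)(0) + (3)(-2) = -6.
This equals -6, so (0, -2) lies on all three lines and they are concurrent.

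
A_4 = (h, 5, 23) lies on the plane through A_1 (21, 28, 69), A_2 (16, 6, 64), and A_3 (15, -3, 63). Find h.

A normal to the plane is n = A_1A_2 × A_1A_3 = (-23, 0, 23).
A_4 lies in the plane iff n · A_1A_4 = 0.
This gives (-23)h + (-575) = 0, so h = -25.

-25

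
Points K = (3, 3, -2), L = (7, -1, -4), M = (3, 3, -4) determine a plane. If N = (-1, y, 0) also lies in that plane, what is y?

7

The plane through K, L, M has equation 8x + 8y = 48.
Substituting N: (8)y + (-8) = 48, so y = 7.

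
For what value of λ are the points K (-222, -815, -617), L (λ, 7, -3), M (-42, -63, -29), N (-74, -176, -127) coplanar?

The points are coplanar iff KL · (KM × KN) = 0.
Expanding, this is linear in λ: (-7252)λ + (-290080) = 0.
So λ = -40.

-40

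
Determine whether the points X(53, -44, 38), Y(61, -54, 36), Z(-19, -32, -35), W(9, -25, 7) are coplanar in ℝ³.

With X as base: XY = (8, -10, -2), XZ = (-72, 12, -73), XW = (-44, 19, -31).
XZ × XW = (1015, 980, -840).
XY · (XZ × XW) = 0.
The scalar triple product vanishes, so the four points are coplanar.

Yes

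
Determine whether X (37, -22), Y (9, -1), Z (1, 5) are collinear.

Yes

XY = (-28, 21), XZ = (-36, 27).
Twice the signed area of △XYZ is (-28)(27) − (21)(-36) = 0.
The triangle is degenerate (zero area), so the points are collinear.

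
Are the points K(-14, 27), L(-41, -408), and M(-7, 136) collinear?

KL = (-27, -435), KM = (7, 109).
If collinear, KM would be a scalar multiple of KL. But (-27)·(109) ≠ (-435)·(7) (difference 102), so they are not parallel; the points are not collinear.

No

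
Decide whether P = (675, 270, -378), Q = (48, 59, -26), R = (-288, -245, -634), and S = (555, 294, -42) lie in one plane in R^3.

Yes

A normal to the plane through P, Q, R is n = PQ × PR = (235296, -499488, 119712).
The plane has equation n·X = -21288096. For S: n·S = -21288096.
Equal, so S lies in the plane and all four are coplanar.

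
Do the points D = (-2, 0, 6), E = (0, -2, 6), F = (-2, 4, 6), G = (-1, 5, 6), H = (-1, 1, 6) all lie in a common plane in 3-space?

Yes

The plane through D, E, F has normal n = DE × DF = (0, 0, 8) and equation n·P = 48.
Checking the remaining points: n·G = 48, n·H = 48.
All equal 48, so all 5 points lie in one plane.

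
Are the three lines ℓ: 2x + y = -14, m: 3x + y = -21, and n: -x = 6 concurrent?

No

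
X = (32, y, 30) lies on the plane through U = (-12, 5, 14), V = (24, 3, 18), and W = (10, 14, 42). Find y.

7

The plane through U, V, W has equation −92x − 920y + 368z = 1656.
Substituting X: (-920)y + (8096) = 1656, so y = 7.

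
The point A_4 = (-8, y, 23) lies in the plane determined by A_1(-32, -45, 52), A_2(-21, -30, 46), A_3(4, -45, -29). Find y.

The plane through A_1, A_2, A_3 has equation −1215x + 675y − 540z = -19575.
Substituting A_4: (675)y + (-2700) = -19575, so y = -25.

-25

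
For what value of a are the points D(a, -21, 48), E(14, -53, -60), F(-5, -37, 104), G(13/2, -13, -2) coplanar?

1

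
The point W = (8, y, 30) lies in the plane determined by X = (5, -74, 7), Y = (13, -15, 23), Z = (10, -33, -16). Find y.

-54

Coplanarity requires XY · (XZ × XW) = 0.
XY = (8, 59, 16), XZ = (5, 41, -23); the triple product is linear in y with coefficient 264 and constant term 14256.
Setting it to zero: y = -54.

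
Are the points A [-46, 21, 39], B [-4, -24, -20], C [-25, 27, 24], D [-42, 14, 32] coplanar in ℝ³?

Yes

The four points are coplanar iff the 3×3 determinant with rows AB, AC, AD is zero.
Rows: (42, -45, -59), (21, 6, -15), (4, -7, -7).
Expanding along the first row: (42)(-147) − (-45)(-87) + (-59)(-171) = 0.
Zero determinant ⇒ coplanar.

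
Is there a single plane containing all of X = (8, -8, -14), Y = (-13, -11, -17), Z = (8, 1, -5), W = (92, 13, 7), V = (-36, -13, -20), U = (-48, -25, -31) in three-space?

No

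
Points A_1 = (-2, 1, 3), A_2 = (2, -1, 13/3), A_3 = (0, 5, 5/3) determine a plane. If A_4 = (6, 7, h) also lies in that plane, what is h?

A normal to the plane is n = A_1A_2 × A_1A_3 = (-8/3, 8, 20).
A_4 lies in the plane iff n · A_1A_4 = 0.
This gives (20)h + (-100/3) = 0, so h = 5/3.

5/3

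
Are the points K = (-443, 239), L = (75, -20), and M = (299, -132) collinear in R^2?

Yes

KL = (518, -259), KM = (742, -371).
Checking proportionality: KM = 53/37·KL, so the vectors are parallel and the points are collinear.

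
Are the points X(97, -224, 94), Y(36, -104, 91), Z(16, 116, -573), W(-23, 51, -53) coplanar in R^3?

No

A normal to the plane through X, Y, Z is n = XY × XZ = (-79020, -40444, -11020).
The plane has equation n·P = 358636. For W: n·W = 338876.
338876 ≠ 358636, so W is off the plane.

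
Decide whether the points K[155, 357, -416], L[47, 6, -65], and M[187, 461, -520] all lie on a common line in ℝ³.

Yes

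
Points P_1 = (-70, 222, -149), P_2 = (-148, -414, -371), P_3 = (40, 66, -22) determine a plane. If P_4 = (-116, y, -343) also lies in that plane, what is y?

-510

The plane through P_1, P_2, P_3 has equation −115404x − 14514y + 82128z = -7380900.
Substituting P_4: (-14514)y + (-14783040) = -7380900, so y = -510.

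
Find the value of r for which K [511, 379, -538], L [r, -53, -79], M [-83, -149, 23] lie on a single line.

25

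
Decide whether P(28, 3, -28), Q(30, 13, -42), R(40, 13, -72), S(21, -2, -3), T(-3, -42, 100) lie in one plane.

The plane through P, Q, R has normal n = PQ × PR = (-300, -80, -100) and equation n·X = -5840.
Checking the remaining points: n·S = -5840, n·T = -5740.
Since n·T = -5740 ≠ -5840, T is off the plane and the points are not all coplanar.

No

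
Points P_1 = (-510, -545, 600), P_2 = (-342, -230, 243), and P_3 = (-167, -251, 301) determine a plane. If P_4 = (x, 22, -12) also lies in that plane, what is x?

The plane through P_1, P_2, P_3 has equation 10773x − 72219y − 58653z = -1326675.
Substituting P_4: (10773)x + (-884982) = -1326675, so x = -41.

-41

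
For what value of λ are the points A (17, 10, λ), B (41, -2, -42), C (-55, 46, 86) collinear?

Collinearity requires AB × AC = 0; each component is linear in λ.
The x-component gives (48)λ + (480) = 0, so λ = -10.
The remaining components then also vanish.

-10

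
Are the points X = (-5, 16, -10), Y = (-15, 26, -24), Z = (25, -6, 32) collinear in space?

XY = (-10, 10, -14), XZ = (30, -22, 42).
Comparing components 2 and 3: (10)(42) − (-14)(-22) = 112 ≠ 0, so XY and XZ are not parallel and the points are not collinear.

No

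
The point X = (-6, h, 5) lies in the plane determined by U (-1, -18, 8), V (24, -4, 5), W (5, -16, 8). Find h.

Coplanarity requires UV · (UW × UX) = 0.
UV = (25, 14, -3), UW = (6, 2, 0); the triple product is linear in h with coefficient -18 and constant term -252.
Setting it to zero: h = -14.

-14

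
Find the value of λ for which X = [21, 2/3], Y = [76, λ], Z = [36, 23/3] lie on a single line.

The three points are collinear iff det[XY; XZ] = 0.
This determinant is linear in λ: (-15)λ + (395) = 0, so λ = 79/3.

79/3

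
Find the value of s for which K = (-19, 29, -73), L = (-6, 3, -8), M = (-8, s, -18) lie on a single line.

7

Collinearity requires KL × KM = 0; each component is linear in s.
The x-component gives (-65)s + (455) = 0, so s = 7.
The remaining components then also vanish.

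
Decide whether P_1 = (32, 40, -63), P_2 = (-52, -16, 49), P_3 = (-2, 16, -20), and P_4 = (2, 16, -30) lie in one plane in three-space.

The four points are coplanar iff the 3×3 determinant with rows P_1P_2, P_1P_3, P_1P_4 is zero.
Rows: (-84, -56, 112), (-34, -24, 43), (-30, -24, 33).
Expanding along the first row: (-84)(240) − (-56)(168) + (112)(96) = 0.
Zero determinant ⇒ coplanar.

Yes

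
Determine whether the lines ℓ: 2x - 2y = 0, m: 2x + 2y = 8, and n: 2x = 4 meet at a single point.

The three lines meet at one point iff the augmented coefficient matrix [aᵢ bᵢ cᵢ] has rank < 3, i.e. its determinant vanishes.
Here the determinant is 0.
It vanishes, so the lines are concurrent at (2, 2).

Yes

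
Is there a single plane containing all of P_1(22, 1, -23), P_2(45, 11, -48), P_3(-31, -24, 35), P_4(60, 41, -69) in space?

Yes

A normal to the plane through P_1, P_2, P_3 is n = P_1P_2 × P_1P_3 = (-45, -9, -45).
The plane has equation n·P = 36. For P_4: n·P_4 = 36.
Equal, so P_4 lies in the plane and all four are coplanar.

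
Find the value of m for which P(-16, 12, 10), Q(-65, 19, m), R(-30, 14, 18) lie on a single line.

38

Direction PR = (-14, 2, 8). From the x-coordinate of Q, the parameter along the line is τ = (-65 − (-16))/(-14) = 7/2.
Then m = 10 + 7/2·(8) = 38.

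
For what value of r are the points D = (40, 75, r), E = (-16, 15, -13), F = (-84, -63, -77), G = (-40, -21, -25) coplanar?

45

Coplanarity ⇔ det[DE; DF; DG] = 0.
Expanding, this is linear in r: (-576)r + (25920) = 0.
So r = 45.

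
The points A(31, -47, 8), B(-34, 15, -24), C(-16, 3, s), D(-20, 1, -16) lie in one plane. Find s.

Coplanarity ⇔ det[AB; AC; AD] = 0.
Expanding, this is linear in s: (-42)s + (-1008) = 0.
So s = -24.

-24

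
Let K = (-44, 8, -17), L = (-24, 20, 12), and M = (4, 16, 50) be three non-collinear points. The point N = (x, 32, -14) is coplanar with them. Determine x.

-44

The plane through K, L, M has equation 572x + 52y − 416z = -17680.
Substituting N: (572)x + (7488) = -17680, so x = -44.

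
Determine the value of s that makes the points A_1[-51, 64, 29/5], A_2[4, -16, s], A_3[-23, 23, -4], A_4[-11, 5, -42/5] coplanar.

Normal to plane A_1A_3A_4: n = (4, 28/5, -12); plane equation n·P = 424/5.
Requiring n·A_2 = 424/5: (-12)s + (-368/5) = 424/5.
So s = -66/5.

-66/5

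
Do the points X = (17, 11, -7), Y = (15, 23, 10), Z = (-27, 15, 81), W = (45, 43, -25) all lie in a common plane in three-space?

Yes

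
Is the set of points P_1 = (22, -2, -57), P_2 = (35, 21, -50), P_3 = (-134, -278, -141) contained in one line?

P_1P_2 = (13, 23, 7), P_1P_3 = (-156, -276, -84).
Each component of P_1P_3 is -12 times the corresponding component of P_1P_2, so P_1P_3 = -12·P_1P_2 and the points are collinear.

Yes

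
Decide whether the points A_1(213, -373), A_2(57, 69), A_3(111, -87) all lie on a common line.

A_1A_2 = (-156, 442), A_1A_3 = (-102, 286).
det[A_1A_2; A_1A_3] = (-156)(286) − (442)(-102) = 468.
The determinant is nonzero, so they are not collinear.

No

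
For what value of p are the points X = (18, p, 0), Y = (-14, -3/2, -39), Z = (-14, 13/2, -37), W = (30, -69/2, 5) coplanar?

5/2

The points are coplanar iff XY · (XZ × XW) = 0.
Expanding, this is linear in p: (-88)p + (220) = 0.
So p = 5/2.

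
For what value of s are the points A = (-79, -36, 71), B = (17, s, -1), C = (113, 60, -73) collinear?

12

Direction AC = (192, 96, -144). From the x-coordinate of B, the parameter along the line is τ = (17 − (-79))/192 = 1/2.
Then s = (-36) + 1/2·(96) = 12.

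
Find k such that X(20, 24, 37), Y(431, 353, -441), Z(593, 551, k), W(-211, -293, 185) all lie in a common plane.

Coplanarity ⇔ det[XY; XZ; XW] = 0.
Expanding, this is linear in k: (54288)k + (30781296) = 0.
So k = -567.

-567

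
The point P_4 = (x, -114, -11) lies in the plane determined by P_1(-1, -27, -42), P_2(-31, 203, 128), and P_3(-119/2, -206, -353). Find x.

54

Coplanarity requires P_1P_2 · (P_1P_3 × P_1P_4) = 0.
P_1P_2 = (-30, 230, 170), P_1P_3 = (-117/2, -179, -311); the triple product is linear in x with coefficient -41100 and constant term 2219400.
Setting it to zero: x = 54.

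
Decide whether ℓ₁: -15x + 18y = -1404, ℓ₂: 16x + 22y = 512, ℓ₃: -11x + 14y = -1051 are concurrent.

No

The three lines meet at one point iff the augmented coefficient matrix [aᵢ bᵢ cᵢ] has rank < 3, i.e. its determinant vanishes.
Here the determinant is 1398.
Nonzero, so no common point exists.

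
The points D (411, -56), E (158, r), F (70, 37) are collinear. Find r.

13

Collinearity: (E − D) must be parallel to (F − D) = (-341, 93).
Cross-multiplying the components: (r − (-56))·(-341) = (-253)·(93).
Solving gives r = 13.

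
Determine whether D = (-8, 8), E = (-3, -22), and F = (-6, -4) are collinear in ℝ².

Yes

DE = (5, -30), DF = (2, -12).
Twice the signed area of △DEF is (5)(-12) − (-30)(2) = 0.
The triangle is degenerate (zero area), so the points are collinear.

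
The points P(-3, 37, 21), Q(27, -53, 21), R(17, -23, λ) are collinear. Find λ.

21

Collinearity requires PQ × PR = 0; each component is linear in λ.
The x-component gives (-90)λ + (1890) = 0, so λ = 21.
The remaining components then also vanish.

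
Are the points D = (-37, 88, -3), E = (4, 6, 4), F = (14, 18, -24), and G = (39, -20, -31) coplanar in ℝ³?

No

With D as base: DE = (41, -82, 7), DF = (51, -70, -21), DG = (76, -108, -28).
DF × DG = (-308, -168, -188).
DE · (DF × DG) = -168.
Since -168 ≠ 0, the four points are not coplanar.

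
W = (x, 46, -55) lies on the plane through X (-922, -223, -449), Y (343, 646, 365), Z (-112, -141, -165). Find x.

The plane through X, Y, Z has equation 180048x + 300080y − 600160z = 36549744.
Substituting W: (180048)x + (46812480) = 36549744, so x = -57.

-57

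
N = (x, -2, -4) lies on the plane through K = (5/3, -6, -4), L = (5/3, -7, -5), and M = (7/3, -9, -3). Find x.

1

A normal to the plane is n = KL × KM = (-4, -2/3, 2/3).
N lies in the plane iff n · KN = 0.
This gives (-4)x + (4) = 0, so x = 1.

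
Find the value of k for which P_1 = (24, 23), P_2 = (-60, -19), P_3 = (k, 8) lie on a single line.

-6

The three points are collinear iff det[P_1P_2; P_1P_3] = 0.
This determinant is linear in k: (42)k + (252) = 0, so k = -6.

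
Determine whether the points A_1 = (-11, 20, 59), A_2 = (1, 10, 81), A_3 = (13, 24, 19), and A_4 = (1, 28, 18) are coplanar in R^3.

A normal to the plane through A_1, A_2, A_3 is n = A_1A_2 × A_1A_3 = (312, 1008, 288).
The plane has equation n·P = 33720. For A_4: n·A_4 = 33720.
Equal, so A_4 lies in the plane and all four are coplanar.

Yes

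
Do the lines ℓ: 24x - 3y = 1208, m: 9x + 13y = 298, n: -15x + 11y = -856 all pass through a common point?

No

Lines aᵢx + bᵢy = cᵢ with pairwise distinct directions are concurrent exactly when det[aᵢ bᵢ cᵢ] = 0.
Here the determinant is -294.
Nonzero, so no common point exists.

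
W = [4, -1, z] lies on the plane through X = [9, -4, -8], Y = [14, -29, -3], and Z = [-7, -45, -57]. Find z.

A normal to the plane is n = XY × XZ = (1430, 165, -605).
W lies in the plane iff n · XW = 0.
This gives (-605)z + (-11495) = 0, so z = -19.

-19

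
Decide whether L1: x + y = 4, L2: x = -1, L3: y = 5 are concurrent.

Yes

Lines aᵢx + bᵢy = cᵢ with pairwise distinct directions are concurrent exactly when det[aᵢ bᵢ cᵢ] = 0.
Here the determinant is 0.
It vanishes, so the lines are concurrent at (-1, 5).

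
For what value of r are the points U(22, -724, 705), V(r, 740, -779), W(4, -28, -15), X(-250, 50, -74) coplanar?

-370

Normal to plane UWX: n = (15096, 181818, 175380); plane equation n·P = -7661220.
Requiring n·V = -7661220: (15096)r + (-2075700) = -7661220.
So r = -370.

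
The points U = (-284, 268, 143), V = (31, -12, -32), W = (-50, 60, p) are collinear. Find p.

Collinearity requires UV × UW = 0; each component is linear in p.
The x-component gives (-280)p + (3640) = 0, so p = 13.
The remaining components then also vanish.

13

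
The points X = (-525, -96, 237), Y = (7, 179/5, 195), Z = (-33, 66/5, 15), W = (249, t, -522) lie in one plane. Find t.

237/5

Normal to plane XYZ: n = (-123366/5, 97440, -33756/5); plane equation n·P = 9995778/5.
Requiring n·W = 9995778/5: (97440)t + (-13097502/5) = 9995778/5.
So t = 237/5.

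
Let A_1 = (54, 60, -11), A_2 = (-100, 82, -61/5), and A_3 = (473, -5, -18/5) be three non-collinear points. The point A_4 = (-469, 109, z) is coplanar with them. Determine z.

Coplanarity requires A_1A_2 · (A_1A_3 × A_1A_4) = 0.
A_1A_2 = (-154, 22, -6/5), A_1A_3 = (419, -65, 37/5); the triple product is linear in z with coefficient 792 and constant term -22176/5.
Setting it to zero: z = 28/5.

28/5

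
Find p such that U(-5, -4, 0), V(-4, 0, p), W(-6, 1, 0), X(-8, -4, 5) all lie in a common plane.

-3

Normal to plane UWX: n = (25, 5, 15); plane equation n·P = -145.
Requiring n·V = -145: (15)p + (-100) = -145.
So p = -3.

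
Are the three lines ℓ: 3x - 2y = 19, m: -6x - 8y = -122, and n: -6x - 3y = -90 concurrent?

No

Intersecting ℓ and m: solving the 2×2 system gives (x, y) = (11, 7).
Substitute into n: (-6)(11) + (-3)(7) = -87.
But n requires -90 ≠ -87, so the three lines have no common point.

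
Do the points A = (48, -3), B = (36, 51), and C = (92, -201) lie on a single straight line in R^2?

Yes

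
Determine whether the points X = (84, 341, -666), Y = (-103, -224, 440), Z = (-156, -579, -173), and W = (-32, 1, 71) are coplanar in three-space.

With X as base: XY = (-187, -565, 1106), XZ = (-240, -920, 493), XW = (-116, -340, 737).
XZ × XW = (-510420, 119692, -25120).
XY · (XZ × XW) = 39840.
Since 39840 ≠ 0, the four points are not coplanar.

No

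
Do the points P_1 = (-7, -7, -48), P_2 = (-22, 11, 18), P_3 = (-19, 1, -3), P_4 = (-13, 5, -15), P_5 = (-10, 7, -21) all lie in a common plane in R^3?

The plane through P_1, P_2, P_3 has normal n = P_1P_2 × P_1P_3 = (282, -117, 96) and equation n·P = -5763.
Checking the remaining points: n·P_4 = -5691, n·P_5 = -5655.
Since n·P_4 = -5691 ≠ -5763, P_4 is off the plane and the points are not all coplanar.

No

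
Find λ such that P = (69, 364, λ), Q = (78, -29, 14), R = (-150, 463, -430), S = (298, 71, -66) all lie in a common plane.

The points are coplanar iff PQ · (PR × PS) = 0.
Expanding, this is linear in λ: (131040)λ + (43767360) = 0.
So λ = -334.

-334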